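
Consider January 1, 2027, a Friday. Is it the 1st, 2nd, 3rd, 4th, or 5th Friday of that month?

1st

Day 1 falls in week ⌈1/7⌉ of the month.
Days 1–7 hold the 1st Friday, 8–14 the 2nd, 15–21 the 3rd, 22–28 the 4th, 29–31 the 5th.
1 is in the range for the 1st.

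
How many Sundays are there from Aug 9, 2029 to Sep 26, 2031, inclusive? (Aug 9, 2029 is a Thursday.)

Aug 9, 2029 is a Thursday; the first Sunday on or after it is Aug 12, 2029 (3 days later).
From Aug 12, 2029 to Sep 26, 2031: 141 + 365 + 269 = 775 days (rest of 2029, 2030, to Sep 26, 2031 in 2031).
775 ÷ 7 = 110 full weeks with remainder 5, so 110 more Sundays after the first → 111.

111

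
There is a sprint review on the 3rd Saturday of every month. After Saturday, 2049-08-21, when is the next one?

2049-09-18

August 2049 starts on a Sunday; its first Saturday is the 7th, so the 3rd Saturday is the 21st — 2049-08-21.
That is not after 2049-08-21, so look at September 2049.
September 2049 starts on a Wednesday; its first Saturday is the 4th, so the 3rd Saturday is the 18th — 2049-09-18.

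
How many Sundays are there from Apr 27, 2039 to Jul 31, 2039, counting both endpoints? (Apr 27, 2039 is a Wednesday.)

Apr 27, 2039 is a Wednesday; the first Sunday on or after it is May 1, 2039 (4 days later).
From May 1, 2039 to Jul 31, 2039: 30 + 30 + 31 = 91 days (rest of May, Jun, Jul).
91 ÷ 7 = 13 full weeks with remainder 0, so 13 more Sundays after the first → 14.

14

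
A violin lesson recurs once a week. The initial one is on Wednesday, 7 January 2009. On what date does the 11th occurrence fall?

18 March 2009

The 11th occurrence is 10 intervals after the first: 10 × 7 = 70 days after 7 January 2009.
January has 31 days — 24 days to the end of January leaves 46.
February has 28 days (18 left).
18 days into March → 18 March 2009.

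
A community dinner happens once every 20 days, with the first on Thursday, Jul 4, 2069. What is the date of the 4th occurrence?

The 4th occurrence is 3 intervals after the first: 3 × 20 = 60 days after Jul 4, 2069.
Jul has 31 days — 27 days to the end of Jul leaves 33.
Aug has 31 days (2 left).
2 days into Sep → Sep 2, 2069.

Sep 2, 2069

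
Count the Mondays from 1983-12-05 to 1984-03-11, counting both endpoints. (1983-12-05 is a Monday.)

1983-12-05 is a Monday; the first Monday on or after it is 1983-12-05.
From 1983-12-05 to 1984-03-11: 26 + 31 + 29 + 11 = 97 days (rest of December, January, February, March).
97 ÷ 7 = 13 full weeks with remainder 6, so 13 more Mondays after the first → 14.

14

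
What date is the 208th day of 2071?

Jul 27, 2071

Jan has 31 days (208 − 31 = 177 remain).
Feb has 28 days (177 − 28 = 149 remain).
Mar has 31 days (149 − 31 = 118 remain).
Apr has 30 days (118 − 30 = 88 remain).
May has 31 days (88 − 31 = 57 remain).
Jun has 30 days (57 − 30 = 27 remain).
27 into Jul → Jul 27.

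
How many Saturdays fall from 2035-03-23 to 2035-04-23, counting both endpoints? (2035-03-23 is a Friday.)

5

2035-03-23 is a Friday; the first Saturday on or after it is 2035-03-24 (1 day later).
From 2035-03-24 to 2035-04-23: 7 + 23 = 30 days (rest of March, April).
30 ÷ 7 = 4 full weeks with remainder 2, so 4 more Saturdays after the first → 5.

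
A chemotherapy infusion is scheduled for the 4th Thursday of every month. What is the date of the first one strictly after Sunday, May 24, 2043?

May 2043 starts on a Friday; its first Thursday is the 7th, so the 4th Thursday is the 28th — May 28, 2043.
May 28, 2043 is after May 24, 2043, so that is the next one.

May 28, 2043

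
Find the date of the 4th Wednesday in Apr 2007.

The first Wednesday of Apr 2007 is Apr 4.
The 4th Wednesday is 3 weeks later: 4 + 21 = 25.

Apr 25, 2007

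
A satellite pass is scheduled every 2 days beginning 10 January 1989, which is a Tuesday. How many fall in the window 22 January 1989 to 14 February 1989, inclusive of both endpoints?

Occurrences land 2·i days after 10 January 1989 for i = 0, 1, 2, …
22 January 1989 is 12 days after the start; 12 ÷ 2 = 6 remainder 0. First occurrence in the window: #7 on 22 January 1989 (6×2 = 12 days in).
14 February 1989 is 35 days after the start; 35 ÷ 2 = 17 remainder 1. Last occurrence in the window: #18 on 13 February 1989.
Occurrences #7 through #18: 12 in total.

12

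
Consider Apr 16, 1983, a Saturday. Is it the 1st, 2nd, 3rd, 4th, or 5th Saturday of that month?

Day 16 falls in week ⌈16/7⌉ of the month.
Days 1–7 hold the 1st Saturday, 8–14 the 2nd, 15–21 the 3rd, 22–28 the 4th, 29–31 the 5th.
16 is in the range for the 3rd.

3rd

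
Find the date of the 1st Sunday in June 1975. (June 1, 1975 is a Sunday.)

June 1975 begins on a Sunday, so the first Sunday is June 1.

June 1, 1975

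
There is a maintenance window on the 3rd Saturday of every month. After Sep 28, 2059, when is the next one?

Sep 2059 starts on a Monday; its first Saturday is the 6th, so the 3rd Saturday is the 20th — Sep 20, 2059.
That is not after Sep 28, 2059, so look at Oct 2059.
Oct 2059 starts on a Wednesday; its first Saturday is the 4th, so the 3rd Saturday is the 18th — Oct 18, 2059.

Oct 18, 2059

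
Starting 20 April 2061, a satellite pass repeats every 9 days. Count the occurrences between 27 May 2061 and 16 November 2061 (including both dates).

Occurrences land 9·i days after 20 April 2061 for i = 0, 1, 2, …
27 May 2061 is 37 days after the start; 37 ÷ 9 = 4 remainder 1; since the remainder is 1, round up to i = 5. First occurrence in the window: #6 on 4 June 2061 (5×9 = 45 days in).
16 November 2061 is 210 days after the start; 210 ÷ 9 = 23 remainder 3. Last occurrence in the window: #24 on 13 November 2061.
Occurrences #6 through #24: 19 in total.

19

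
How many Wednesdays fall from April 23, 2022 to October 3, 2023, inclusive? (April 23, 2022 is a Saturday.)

April 23, 2022 is a Saturday; the first Wednesday on or after it is April 27, 2022 (4 days later).
From April 27, 2022 to October 3, 2023: 248 + 276 = 524 days (rest of 2022, to October 3, 2023 in 2023).
524 ÷ 7 = 74 full weeks with remainder 6, so 74 more Wednesdays after the first → 75.

75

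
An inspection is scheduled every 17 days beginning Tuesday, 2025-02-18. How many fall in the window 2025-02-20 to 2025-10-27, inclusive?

Occurrences land 17·i days after 2025-02-18 for i = 0, 1, 2, …
2025-02-20 is 2 days after the start; 2 ÷ 17 = 0 remainder 2; since the remainder is 2, round up to i = 1. First occurrence in the window: #2 on 2025-03-07 (1×17 = 17 days in).
2025-10-27 is 251 days after the start; 251 ÷ 17 = 14 remainder 13. Last occurrence in the window: #15 on 2025-10-14.
Occurrences #2 through #15: 14 in total.

14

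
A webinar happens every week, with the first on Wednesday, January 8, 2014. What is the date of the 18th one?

The 18th occurrence is 17 intervals after the first: 17 × 7 = 119 days after January 8, 2014.
January has 31 days — 23 days to the end of January leaves 96.
February has 28 days (68 left).
March has 31 days (37 left).
April has 30 days (7 left).
7 days into May → May 7, 2014.

May 7, 2014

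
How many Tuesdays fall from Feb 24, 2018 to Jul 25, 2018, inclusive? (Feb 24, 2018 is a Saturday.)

Feb 24, 2018 is a Saturday; the first Tuesday on or after it is Feb 27, 2018 (3 days later).
From Feb 27, 2018 to Jul 25, 2018: 1 + 31 + 30 + 31 + 30 + 25 = 148 days (rest of Feb, Mar, Apr, May, Jun, Jul).
148 ÷ 7 = 21 full weeks with remainder 1, so 21 more Tuesdays after the first → 22.

22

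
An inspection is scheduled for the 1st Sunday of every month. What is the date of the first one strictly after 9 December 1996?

December 1996 starts on a Sunday, so its 1st Sunday is 1 December 1996.
That is not after 9 December 1996, so look at January 1997.
January 1997 starts on a Wednesday, so its 1st Sunday is 5 January 1997 (4 days in).

5 January 1997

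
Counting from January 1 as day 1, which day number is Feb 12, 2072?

43

Days in months before Feb: 31 = 31.
Plus 12 days into Feb → day 43.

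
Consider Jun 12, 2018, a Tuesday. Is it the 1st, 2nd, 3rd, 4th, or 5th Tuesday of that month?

2nd

Day 12 falls in week ⌈12/7⌉ of the month.
Days 1–7 hold the 1st Tuesday, 8–14 the 2nd, 15–21 the 3rd, 22–28 the 4th, 29–31 the 5th.
12 is in the range for the 2nd.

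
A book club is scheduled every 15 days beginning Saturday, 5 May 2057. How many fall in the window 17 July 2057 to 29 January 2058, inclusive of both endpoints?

13

Occurrences land 15·i days after 5 May 2057 for i = 0, 1, 2, …
17 July 2057 is 73 days after the start; 73 ÷ 15 = 4 remainder 13; since the remainder is 13, round up to i = 5. First occurrence in the window: #6 on 19 July 2057 (5×15 = 75 days in).
29 January 2058 is 269 days after the start; 269 ÷ 15 = 17 remainder 14. Last occurrence in the window: #18 on 15 January 2058.
Occurrences #6 through #18: 13 in total.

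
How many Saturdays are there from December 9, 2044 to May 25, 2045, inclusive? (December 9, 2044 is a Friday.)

December 9, 2044 is a Friday; the first Saturday on or after it is December 10, 2044 (1 day later).
From December 10, 2044 to May 25, 2045: 21 + 31 + 28 + 31 + 30 + 25 = 166 days (rest of December, January, February, March, April, May).
166 ÷ 7 = 23 full weeks with remainder 5, so 23 more Saturdays after the first → 24.

24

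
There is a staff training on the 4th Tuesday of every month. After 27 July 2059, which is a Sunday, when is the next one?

26 August 2059

July 2059 starts on a Tuesday; its first Tuesday is the 1st, so the 4th Tuesday is the 22nd — 22 July 2059.
That is not after 27 July 2059, so look at August 2059.
August 2059 starts on a Friday; its first Tuesday is the 5th, so the 4th Tuesday is the 26th — 26 August 2059.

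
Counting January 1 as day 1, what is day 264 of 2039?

January has 31 days (264 − 31 = 233 remain).
February has 28 days (233 − 28 = 205 remain).
March has 31 days (205 − 31 = 174 remain).
April has 30 days (174 − 30 = 144 remain).
May has 31 days (144 − 31 = 113 remain).
June has 30 days (113 − 30 = 83 remain).
July has 31 days (83 − 31 = 52 remain).
August has 31 days (52 − 31 = 21 remain).
21 into September → September 21.

2039-09-21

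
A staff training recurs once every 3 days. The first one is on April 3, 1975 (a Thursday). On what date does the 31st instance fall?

The 31st occurrence is 30 intervals after the first: 30 × 3 = 90 days after April 3, 1975.
April has 30 days — 27 days to the end of April leaves 63.
May has 31 days (32 left).
June has 30 days (2 left).
2 days into July → July 2, 1975.

July 2, 1975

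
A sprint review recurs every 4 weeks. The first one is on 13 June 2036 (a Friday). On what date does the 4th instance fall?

5 September 2036

The 4th occurrence is 3 intervals after the first: 3 × 28 = 84 days after 13 June 2036.
June has 30 days — 17 days to the end of June leaves 67.
July has 31 days (36 left).
August has 31 days (5 left).
5 days into September → 5 September 2036.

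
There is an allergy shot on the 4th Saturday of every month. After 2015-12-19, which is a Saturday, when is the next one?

December 2015 starts on a Tuesday; its first Saturday is the 5th, so the 4th Saturday is the 26th — 2015-12-26.
2015-12-26 is after 2015-12-19, so that is the next one.

2015-12-26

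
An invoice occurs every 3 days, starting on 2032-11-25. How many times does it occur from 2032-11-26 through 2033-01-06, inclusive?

Occurrences land 3·i days after 2032-11-25 for i = 0, 1, 2, …
2032-11-26 is 1 day after the start; 1 ÷ 3 = 0 remainder 1; since the remainder is 1, round up to i = 1. First occurrence in the window: #2 on 2032-11-28 (1×3 = 3 days in).
2033-01-06 is 42 days after the start; 42 ÷ 3 = 14 remainder 0. Last occurrence in the window: #15 on 2033-01-06.
Occurrences #2 through #15: 14 in total.

14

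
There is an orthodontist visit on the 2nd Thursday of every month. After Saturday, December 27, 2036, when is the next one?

January 8, 2037

December 2036 starts on a Monday; its first Thursday is the 4th, so the 2nd Thursday is the 11th — December 11, 2036.
That is not after December 27, 2036, so look at January 2037.
January 2037 starts on a Thursday; its first Thursday is the 1st, so the 2nd Thursday is the 8th — January 8, 2037.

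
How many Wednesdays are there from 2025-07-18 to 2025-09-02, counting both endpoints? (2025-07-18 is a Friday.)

2025-07-18 is a Friday; the first Wednesday on or after it is 2025-07-23 (5 days later).
From 2025-07-23 to 2025-09-02: 8 + 31 + 2 = 41 days (rest of July, August, September).
41 ÷ 7 = 5 full weeks with remainder 6, so 5 more Wednesdays after the first → 6.

6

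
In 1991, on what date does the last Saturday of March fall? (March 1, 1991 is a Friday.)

March 1991 begins on a Friday, so the first Saturday is March 2 (1 day later).
March 1991 has 31 days. Adding weeks: 2, 9, 16, 23, 30 — the last one ≤ 31 is the 30th.

1991-03-30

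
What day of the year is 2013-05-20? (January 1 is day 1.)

Days in months before May: 31 + 28 + 31 + 30 = 120.
Plus 20 days into May → day 140.

140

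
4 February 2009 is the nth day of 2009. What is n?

35

Days in months before February: 31 = 31.
Plus 4 days into February → day 35.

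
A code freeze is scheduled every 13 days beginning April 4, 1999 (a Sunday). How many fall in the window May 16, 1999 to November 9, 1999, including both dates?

Occurrences land 13·i days after April 4, 1999 for i = 0, 1, 2, …
May 16, 1999 is 42 days after the start; 42 ÷ 13 = 3 remainder 3; since the remainder is 3, round up to i = 4. First occurrence in the window: #5 on May 26, 1999 (4×13 = 52 days in).
November 9, 1999 is 219 days after the start; 219 ÷ 13 = 16 remainder 11. Last occurrence in the window: #17 on October 29, 1999.
Occurrences #5 through #17: 13 in total.

13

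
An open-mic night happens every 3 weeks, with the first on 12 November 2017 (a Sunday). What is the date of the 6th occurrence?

25 February 2018

The 6th occurrence is 5 intervals after the first: 5 × 21 = 105 days after 12 November 2017.
November has 30 days — 18 days to the end of November leaves 87.
December has 31 days (56 left).
January has 31 days (25 left).
25 days into February → 25 February 2018.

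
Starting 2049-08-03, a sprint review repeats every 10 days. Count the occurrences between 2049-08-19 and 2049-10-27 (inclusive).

Occurrences land 10·i days after 2049-08-03 for i = 0, 1, 2, …
2049-08-19 is 16 days after the start; 16 ÷ 10 = 1 remainder 6; since the remainder is 6, round up to i = 2. First occurrence in the window: #3 on 2049-08-23 (2×10 = 20 days in).
2049-10-27 is 85 days after the start; 85 ÷ 10 = 8 remainder 5. Last occurrence in the window: #9 on 2049-10-22.
Occurrences #3 through #9: 7 in total.

7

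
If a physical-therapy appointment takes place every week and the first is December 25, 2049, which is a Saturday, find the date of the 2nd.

The 2nd occurrence is 1 interval after the first: 1 × 7 = 7 days after December 25, 2049.
December has 31 days — 6 days to the end of December leaves 1.
1 day into January → January 1, 2050.

January 1, 2050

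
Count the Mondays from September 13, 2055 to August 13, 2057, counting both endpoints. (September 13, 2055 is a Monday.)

101

September 13, 2055 is a Monday; the first Monday on or after it is September 13, 2055.
From September 13, 2055 to August 13, 2057: 109 + 366 + 225 = 700 days (rest of 2055, 2056, to August 13, 2057 in 2057).
700 ÷ 7 = 100 full weeks with remainder 0, so 100 more Mondays after the first → 101.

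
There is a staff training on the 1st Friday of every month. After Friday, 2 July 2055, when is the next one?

July 2055 starts on a Thursday, so its 1st Friday is 2 July 2055 (1 day in).
That is not after 2 July 2055, so look at August 2055.
August 2055 starts on a Sunday, so its 1st Friday is 6 August 2055 (5 days in).

6 August 2055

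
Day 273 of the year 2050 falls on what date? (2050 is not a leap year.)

2050-09-30

January has 31 days (273 − 31 = 242 remain).
February has 28 days (242 − 28 = 214 remain).
March has 31 days (214 − 31 = 183 remain).
April has 30 days (183 − 30 = 153 remain).
May has 31 days (153 − 31 = 122 remain).
June has 30 days (122 − 30 = 92 remain).
July has 31 days (92 − 31 = 61 remain).
August has 31 days (61 − 31 = 30 remain).
30 into September → September 30.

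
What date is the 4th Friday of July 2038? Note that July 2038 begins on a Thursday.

23 July 2038

July 2038 begins on a Thursday, so the first Friday is July 2 (1 day later).
The 4th Friday is 3 weeks later: 2 + 21 = 23.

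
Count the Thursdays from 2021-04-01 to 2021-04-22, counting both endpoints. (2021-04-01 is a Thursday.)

2021-04-01 is a Thursday; the first Thursday on or after it is 2021-04-01.
From 2021-04-01 to 2021-04-22 is 22 − 1 = 21 days.
21 ÷ 7 = 3 full weeks with remainder 0, so 3 more Thursdays after the first → 4.

4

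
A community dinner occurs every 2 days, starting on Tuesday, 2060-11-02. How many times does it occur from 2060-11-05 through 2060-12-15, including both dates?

20

Occurrences land 2·i days after 2060-11-02 for i = 0, 1, 2, …
2060-11-05 is 3 days after the start; 3 ÷ 2 = 1 remainder 1; since the remainder is 1, round up to i = 2. First occurrence in the window: #3 on 2060-11-06 (2×2 = 4 days in).
2060-12-15 is 43 days after the start; 43 ÷ 2 = 21 remainder 1. Last occurrence in the window: #22 on 2060-12-14.
Occurrences #3 through #22: 20 in total.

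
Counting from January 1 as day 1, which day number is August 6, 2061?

218

Days in months before August: 31 + 28 + 31 + 30 + 31 + 30 + 31 = 212.
Plus 6 days into August → day 218.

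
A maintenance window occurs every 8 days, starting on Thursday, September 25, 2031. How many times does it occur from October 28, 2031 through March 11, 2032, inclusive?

17

Occurrences land 8·i days after September 25, 2031 for i = 0, 1, 2, …
October 28, 2031 is 33 days after the start; 33 ÷ 8 = 4 remainder 1; since the remainder is 1, round up to i = 5. First occurrence in the window: #6 on November 4, 2031 (5×8 = 40 days in).
March 11, 2032 is 168 days after the start; 168 ÷ 8 = 21 remainder 0. Last occurrence in the window: #22 on March 11, 2032.
Occurrences #6 through #22: 17 in total.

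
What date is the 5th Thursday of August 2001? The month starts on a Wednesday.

30 August 2001

August 2001 begins on a Wednesday, so the first Thursday is August 2 (1 day later).
The 5th Thursday is 4 weeks later: 2 + 28 = 30.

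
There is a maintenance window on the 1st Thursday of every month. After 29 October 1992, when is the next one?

October 1992 starts on a Thursday, so its 1st Thursday is 1 October 1992.
That is not after 29 October 1992, so look at November 1992.
November 1992 starts on a Sunday, so its 1st Thursday is 5 November 1992 (4 days in).

5 November 1992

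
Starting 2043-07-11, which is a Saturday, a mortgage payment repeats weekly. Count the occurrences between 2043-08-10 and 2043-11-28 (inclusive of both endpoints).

Occurrences land 7·i days after 2043-07-11 for i = 0, 1, 2, …
2043-08-10 is 30 days after the start; 30 ÷ 7 = 4 remainder 2; since the remainder is 2, round up to i = 5. First occurrence in the window: #6 on 2043-08-15 (5×7 = 35 days in).
2043-11-28 is 140 days after the start; 140 ÷ 7 = 20 remainder 0. Last occurrence in the window: #21 on 2043-11-28.
Occurrences #6 through #21: 16 in total.

16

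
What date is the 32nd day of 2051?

2051-02-01

January has 31 days (32 − 31 = 1 remain).
1 into February → February 1.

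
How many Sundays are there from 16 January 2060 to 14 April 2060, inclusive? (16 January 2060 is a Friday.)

16 January 2060 is a Friday; the first Sunday on or after it is 18 January 2060 (2 days later).
From 18 January 2060 to 14 April 2060: 13 + 29 + 31 + 14 = 87 days (rest of January, February, March, April).
87 ÷ 7 = 12 full weeks with remainder 3, so 12 more Sundays after the first → 13.

13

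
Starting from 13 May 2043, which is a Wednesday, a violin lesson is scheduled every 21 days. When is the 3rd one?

24 June 2043

The 3rd occurrence is 2 intervals after the first: 2 × 21 = 42 days after 13 May 2043.
May has 31 days — 18 days to the end of May leaves 24.
24 days into June → 24 June 2043.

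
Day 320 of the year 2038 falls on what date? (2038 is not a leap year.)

January has 31 days (320 − 31 = 289 remain).
February has 28 days (289 − 28 = 261 remain).
March has 31 days (261 − 31 = 230 remain).
April has 30 days (230 − 30 = 200 remain).
May has 31 days (200 − 31 = 169 remain).
June has 30 days (169 − 30 = 139 remain).
July has 31 days (139 − 31 = 108 remain).
August has 31 days (108 − 31 = 77 remain).
September has 30 days (77 − 30 = 47 remain).
October has 31 days (47 − 31 = 16 remain).
16 into November → November 16.

November 16, 2038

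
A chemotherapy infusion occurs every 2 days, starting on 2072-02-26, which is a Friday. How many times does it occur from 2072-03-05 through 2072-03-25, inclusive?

Occurrences land 2·i days after 2072-02-26 for i = 0, 1, 2, …
2072-03-05 is 8 days after the start; 8 ÷ 2 = 4 remainder 0. First occurrence in the window: #5 on 2072-03-05 (4×2 = 8 days in).
2072-03-25 is 28 days after the start; 28 ÷ 2 = 14 remainder 0. Last occurrence in the window: #15 on 2072-03-25.
Occurrences #5 through #15: 11 in total.

11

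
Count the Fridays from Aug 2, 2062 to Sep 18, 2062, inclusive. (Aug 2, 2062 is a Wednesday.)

7

Aug 2, 2062 is a Wednesday; the first Friday on or after it is Aug 4, 2062 (2 days later).
From Aug 4, 2062 to Sep 18, 2062: 27 + 18 = 45 days (rest of Aug, Sep).
45 ÷ 7 = 6 full weeks with remainder 3, so 6 more Fridays after the first → 7.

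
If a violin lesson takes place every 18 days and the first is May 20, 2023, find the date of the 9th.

The 9th occurrence is 8 intervals after the first: 8 × 18 = 144 days after May 20, 2023.
May has 31 days — 11 days to the end of May leaves 133.
Jun has 30 days (103 left).
Jul has 31 days (72 left).
Aug has 31 days (41 left).
Sep has 30 days (11 left).
11 days into Oct → Oct 11, 2023.

Oct 11, 2023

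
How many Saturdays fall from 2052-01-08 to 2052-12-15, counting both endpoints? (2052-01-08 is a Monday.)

49

2052-01-08 is a Monday; the first Saturday on or after it is 2052-01-13 (5 days later).
From 2052-01-13 to 2052-12-15: 18 + 29 + 31 + 30 + 31 + 30 + 31 + 31 + 30 + 31 + 30 + 15 = 337 days (rest of January, February, March, April, May, June, July, August, September, October, November, December).
337 ÷ 7 = 48 full weeks with remainder 1, so 48 more Saturdays after the first → 49.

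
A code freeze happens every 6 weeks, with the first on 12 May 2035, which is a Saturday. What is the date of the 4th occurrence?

The 4th occurrence is 3 intervals after the first: 3 × 42 = 126 days after 12 May 2035.
May has 31 days — 19 days to the end of May leaves 107.
June has 30 days (77 left).
July has 31 days (46 left).
August has 31 days (15 left).
15 days into September → 15 September 2035.

15 September 2035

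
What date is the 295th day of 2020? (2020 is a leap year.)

Jan has 31 days (295 − 31 = 264 remain).
Feb has 29 days (264 − 29 = 235 remain).
Mar has 31 days (235 − 31 = 204 remain).
Apr has 30 days (204 − 30 = 174 remain).
May has 31 days (174 − 31 = 143 remain).
Jun has 30 days (143 − 30 = 113 remain).
Jul has 31 days (113 − 31 = 82 remain).
Aug has 31 days (82 − 31 = 51 remain).
Sep has 30 days (51 − 30 = 21 remain).
21 into Oct → Oct 21.

Oct 21, 2020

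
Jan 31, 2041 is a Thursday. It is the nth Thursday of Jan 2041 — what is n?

Day 31 falls in week ⌈31/7⌉ of the month.
Days 1–7 hold the 1st Thursday, 8–14 the 2nd, 15–21 the 3rd, 22–28 the 4th, 29–31 the 5th.
31 is in the range for the 5th.

5th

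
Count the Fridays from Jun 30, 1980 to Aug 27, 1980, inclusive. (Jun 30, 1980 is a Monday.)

Jun 30, 1980 is a Monday; the first Friday on or after it is Jul 4, 1980 (4 days later).
From Jul 4, 1980 to Aug 27, 1980: 27 + 27 = 54 days (rest of Jul, Aug).
54 ÷ 7 = 7 full weeks with remainder 5, so 7 more Fridays after the first → 8.

8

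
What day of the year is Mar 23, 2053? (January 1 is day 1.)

82

Days in months before Mar: 31 + 28 = 59.
Plus 23 days into Mar → day 82.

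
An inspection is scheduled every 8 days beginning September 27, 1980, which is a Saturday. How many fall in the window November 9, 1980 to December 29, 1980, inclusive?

Occurrences land 8·i days after September 27, 1980 for i = 0, 1, 2, …
November 9, 1980 is 43 days after the start; 43 ÷ 8 = 5 remainder 3; since the remainder is 3, round up to i = 6. First occurrence in the window: #7 on November 14, 1980 (6×8 = 48 days in).
December 29, 1980 is 93 days after the start; 93 ÷ 8 = 11 remainder 5. Last occurrence in the window: #12 on December 24, 1980.
Occurrences #7 through #12: 6 in total.

6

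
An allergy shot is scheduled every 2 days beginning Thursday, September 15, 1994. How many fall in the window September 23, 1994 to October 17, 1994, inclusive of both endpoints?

13

Occurrences land 2·i days after September 15, 1994 for i = 0, 1, 2, …
September 23, 1994 is 8 days after the start; 8 ÷ 2 = 4 remainder 0. First occurrence in the window: #5 on September 23, 1994 (4×2 = 8 days in).
October 17, 1994 is 32 days after the start; 32 ÷ 2 = 16 remainder 0. Last occurrence in the window: #17 on October 17, 1994.
Occurrences #5 through #17: 13 in total.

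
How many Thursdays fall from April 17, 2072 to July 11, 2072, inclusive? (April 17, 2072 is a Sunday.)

April 17, 2072 is a Sunday; the first Thursday on or after it is April 21, 2072 (4 days later).
From April 21, 2072 to July 11, 2072: 9 + 31 + 30 + 11 = 81 days (rest of April, May, June, July).
81 ÷ 7 = 11 full weeks with remainder 4, so 11 more Thursdays after the first → 12.

12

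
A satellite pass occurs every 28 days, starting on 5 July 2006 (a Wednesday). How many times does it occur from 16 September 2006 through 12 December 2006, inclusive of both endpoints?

3

Occurrences land 28·i days after 5 July 2006 for i = 0, 1, 2, …
16 September 2006 is 73 days after the start; 73 ÷ 28 = 2 remainder 17; since the remainder is 17, round up to i = 3. First occurrence in the window: #4 on 27 September 2006 (3×28 = 84 days in).
12 December 2006 is 160 days after the start; 160 ÷ 28 = 5 remainder 20. Last occurrence in the window: #6 on 22 November 2006.
Occurrences #4 through #6: 3 in total.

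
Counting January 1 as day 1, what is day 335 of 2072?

2072-11-30

January has 31 days (335 − 31 = 304 remain).
February has 29 days (304 − 29 = 275 remain).
March has 31 days (275 − 31 = 244 remain).
April has 30 days (244 − 30 = 214 remain).
May has 31 days (214 − 31 = 183 remain).
June has 30 days (183 − 30 = 153 remain).
July has 31 days (153 − 31 = 122 remain).
August has 31 days (122 − 31 = 91 remain).
September has 30 days (91 − 30 = 61 remain).
October has 31 days (61 − 31 = 30 remain).
30 into November → November 30.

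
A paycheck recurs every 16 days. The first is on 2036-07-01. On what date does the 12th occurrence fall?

2036-12-24

The 12th occurrence is 11 intervals after the first: 11 × 16 = 176 days after 2036-07-01.
July has 31 days — 30 days to the end of July leaves 146.
August has 31 days (115 left).
September has 30 days (85 left).
October has 31 days (54 left).
November has 30 days (24 left).
24 days into December → 2036-12-24.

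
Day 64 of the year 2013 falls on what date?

2013-03-05

January has 31 days (64 − 31 = 33 remain).
February has 28 days (33 − 28 = 5 remain).
5 into March → March 5.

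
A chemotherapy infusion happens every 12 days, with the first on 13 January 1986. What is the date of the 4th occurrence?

The 4th occurrence is 3 intervals after the first: 3 × 12 = 36 days after 13 January 1986.
January has 31 days — 18 days to the end of January leaves 18.
18 days into February → 18 February 1986.

18 February 1986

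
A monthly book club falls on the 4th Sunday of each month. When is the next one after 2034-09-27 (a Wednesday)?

2034-10-22

September 2034 starts on a Friday; its first Sunday is the 3rd, so the 4th Sunday is the 24th — 2034-09-24.
That is not after 2034-09-27, so look at October 2034.
October 2034 starts on a Sunday; its first Sunday is the 1st, so the 4th Sunday is the 22nd — 2034-10-22.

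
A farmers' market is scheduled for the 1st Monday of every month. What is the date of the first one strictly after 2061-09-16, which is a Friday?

September 2061 starts on a Thursday, so its 1st Monday is 2061-09-05 (4 days in).
That is not after 2061-09-16, so look at October 2061.
October 2061 starts on a Saturday, so its 1st Monday is 2061-10-03 (2 days in).

2061-10-03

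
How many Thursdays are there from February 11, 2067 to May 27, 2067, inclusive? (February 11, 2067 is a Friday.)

February 11, 2067 is a Friday; the first Thursday on or after it is February 17, 2067 (6 days later).
From February 17, 2067 to May 27, 2067: 11 + 31 + 30 + 27 = 99 days (rest of February, March, April, May).
99 ÷ 7 = 14 full weeks with remainder 1, so 14 more Thursdays after the first → 15.

15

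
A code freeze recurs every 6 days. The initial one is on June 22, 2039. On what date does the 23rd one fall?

November 1, 2039

The 23rd occurrence is 22 intervals after the first: 22 × 6 = 132 days after June 22, 2039.
June has 30 days — 8 days to the end of June leaves 124.
July has 31 days (93 left).
August has 31 days (62 left).
September has 30 days (32 left).
October has 31 days (1 left).
1 day into November → November 1, 2039.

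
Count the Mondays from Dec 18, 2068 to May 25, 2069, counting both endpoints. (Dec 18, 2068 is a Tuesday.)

22

Dec 18, 2068 is a Tuesday; the first Monday on or after it is Dec 24, 2068 (6 days later).
From Dec 24, 2068 to May 25, 2069: 7 + 31 + 28 + 31 + 30 + 25 = 152 days (rest of Dec, Jan, Feb, Mar, Apr, May).
152 ÷ 7 = 21 full weeks with remainder 5, so 21 more Mondays after the first → 22.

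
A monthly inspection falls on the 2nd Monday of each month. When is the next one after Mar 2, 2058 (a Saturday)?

Mar 11, 2058

Mar 2058 starts on a Friday; its first Monday is the 4th, so the 2nd Monday is the 11th — Mar 11, 2058.
Mar 11, 2058 is after Mar 2, 2058, so that is the next one.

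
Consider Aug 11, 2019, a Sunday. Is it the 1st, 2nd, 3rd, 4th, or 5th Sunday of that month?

2nd

Day 11 falls in week ⌈11/7⌉ of the month.
Days 1–7 hold the 1st Sunday, 8–14 the 2nd, 15–21 the 3rd, 22–28 the 4th, 29–31 the 5th.
11 is in the range for the 2nd.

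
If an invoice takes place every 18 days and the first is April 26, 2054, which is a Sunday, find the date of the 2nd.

May 14, 2054

The 2nd occurrence is 1 interval after the first: 1 × 18 = 18 days after April 26, 2054.
April has 30 days — 4 days to the end of April leaves 14.
14 days into May → May 14, 2054.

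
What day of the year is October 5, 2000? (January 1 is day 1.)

Days in months before October: 31 + 29 + 31 + 30 + 31 + 30 + 31 + 31 + 30 = 274.
Plus 5 days into October → day 279.

279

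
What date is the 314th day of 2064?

Nov 9, 2064

Jan has 31 days (314 − 31 = 283 remain).
Feb has 29 days (283 − 29 = 254 remain).
Mar has 31 days (254 − 31 = 223 remain).
Apr has 30 days (223 − 30 = 193 remain).
May has 31 days (193 − 31 = 162 remain).
Jun has 30 days (162 − 30 = 132 remain).
Jul has 31 days (132 − 31 = 101 remain).
Aug has 31 days (101 − 31 = 70 remain).
Sep has 30 days (70 − 30 = 40 remain).
Oct has 31 days (40 − 31 = 9 remain).
9 into Nov → Nov 9.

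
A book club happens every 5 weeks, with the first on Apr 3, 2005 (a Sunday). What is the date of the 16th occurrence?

The 16th occurrence is 15 intervals after the first: 15 × 35 = 525 days after Apr 3, 2005.
Apr has 30 days — 27 days to the end of Apr leaves 498.
From end of Apr to end of 2005 is 245 days (253 left).
Jan has 31 days (222 left).
Feb has 28 days (194 left).
Mar has 31 days (163 left).
Apr has 30 days (133 left).
May has 31 days (102 left).
Jun has 30 days (72 left).
Jul has 31 days (41 left).
Aug has 31 days (10 left).
10 days into Sep → Sep 10, 2006.

Sep 10, 2006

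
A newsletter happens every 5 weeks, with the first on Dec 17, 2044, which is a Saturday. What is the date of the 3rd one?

The 3rd occurrence is 2 intervals after the first: 2 × 35 = 70 days after Dec 17, 2044.
Dec has 31 days — 14 days to the end of Dec leaves 56.
Jan has 31 days (25 left).
25 days into Feb → Feb 25, 2045.

Feb 25, 2045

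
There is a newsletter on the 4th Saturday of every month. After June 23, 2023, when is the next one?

June 2023 starts on a Thursday; its first Saturday is the 3rd, so the 4th Saturday is the 24th — June 24, 2023.
June 24, 2023 is after June 23, 2023, so that is the next one.

June 24, 2023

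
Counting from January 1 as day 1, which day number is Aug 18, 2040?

231

Days in months before Aug: 31 + 29 + 31 + 30 + 31 + 30 + 31 = 213.
Plus 18 days into Aug → day 231.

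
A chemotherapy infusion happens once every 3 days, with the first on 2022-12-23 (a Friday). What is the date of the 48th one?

2023-05-13

The 48th occurrence is 47 intervals after the first: 47 × 3 = 141 days after 2022-12-23.
December has 31 days — 8 days to the end of December leaves 133.
January has 31 days (102 left).
February has 28 days (74 left).
March has 31 days (43 left).
April has 30 days (13 left).
13 days into May → 2023-05-13.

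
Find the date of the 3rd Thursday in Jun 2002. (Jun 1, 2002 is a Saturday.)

Jun 2002 begins on a Saturday, so the first Thursday is Jun 6 (5 days later).
The 3rd Thursday is 2 weeks later: 6 + 14 = 20.

Jun 20, 2002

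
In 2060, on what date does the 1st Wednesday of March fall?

3 March 2060

March 2060 begins on a Monday, so the first Wednesday is March 3 (2 days later).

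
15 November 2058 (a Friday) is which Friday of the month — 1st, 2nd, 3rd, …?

3rd

Day 15 falls in week ⌈15/7⌉ of the month.
Days 1–7 hold the 1st Friday, 8–14 the 2nd, 15–21 the 3rd, 22–28 the 4th, 29–31 the 5th.
15 is in the range for the 3rd.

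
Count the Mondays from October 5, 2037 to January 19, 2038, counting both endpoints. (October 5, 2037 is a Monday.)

16

October 5, 2037 is a Monday; the first Monday on or after it is October 5, 2037.
From October 5, 2037 to January 19, 2038: 26 + 30 + 31 + 19 = 106 days (rest of October, November, December, January).
106 ÷ 7 = 15 full weeks with remainder 1, so 15 more Mondays after the first → 16.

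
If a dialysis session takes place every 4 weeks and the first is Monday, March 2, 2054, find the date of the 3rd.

April 27, 2054

The 3rd occurrence is 2 intervals after the first: 2 × 28 = 56 days after March 2, 2054.
March has 31 days — 29 days to the end of March leaves 27.
27 days into April → April 27, 2054.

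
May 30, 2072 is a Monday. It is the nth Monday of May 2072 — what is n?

Day 30 falls in week ⌈30/7⌉ of the month.
Days 1–7 hold the 1st Monday, 8–14 the 2nd, 15–21 the 3rd, 22–28 the 4th, 29–31 the 5th.
30 is in the range for the 5th.

5th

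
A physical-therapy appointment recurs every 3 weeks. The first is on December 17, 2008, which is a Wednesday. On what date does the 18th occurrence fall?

December 9, 2009

The 18th occurrence is 17 intervals after the first: 17 × 21 = 357 days after December 17, 2008.
December has 31 days — 14 days to the end of December leaves 343.
January has 31 days (312 left).
February has 28 days (284 left).
March has 31 days (253 left).
April has 30 days (223 left).
May has 31 days (192 left).
June has 30 days (162 left).
July has 31 days (131 left).
August has 31 days (100 left).
September has 30 days (70 left).
October has 31 days (39 left).
November has 30 days (9 left).
9 days into December → December 9, 2009.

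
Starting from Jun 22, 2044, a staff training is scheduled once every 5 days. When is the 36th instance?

The 36th occurrence is 35 intervals after the first: 35 × 5 = 175 days after Jun 22, 2044.
Jun has 30 days — 8 days to the end of Jun leaves 167.
Jul has 31 days (136 left).
Aug has 31 days (105 left).
Sep has 30 days (75 left).
Oct has 31 days (44 left).
Nov has 30 days (14 left).
14 days into Dec → Dec 14, 2044.

Dec 14, 2044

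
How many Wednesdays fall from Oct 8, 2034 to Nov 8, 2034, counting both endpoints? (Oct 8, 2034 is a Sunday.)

Oct 8, 2034 is a Sunday; the first Wednesday on or after it is Oct 11, 2034 (3 days later).
From Oct 11, 2034 to Nov 8, 2034: 20 + 8 = 28 days (rest of Oct, Nov).
28 ÷ 7 = 4 full weeks with remainder 0, so 4 more Wednesdays after the first → 5.

5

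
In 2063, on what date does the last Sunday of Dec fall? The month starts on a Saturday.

Dec 2063 begins on a Saturday, so the first Sunday is Dec 2 (1 day later).
Dec 2063 has 31 days. Adding weeks: 2, 9, 16, 23, 30 — the last one ≤ 31 is the 30th.

Dec 30, 2063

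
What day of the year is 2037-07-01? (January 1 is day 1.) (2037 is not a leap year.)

Days in months before July: 31 + 28 + 31 + 30 + 31 + 30 = 181.
Plus 1 day into July → day 182.

182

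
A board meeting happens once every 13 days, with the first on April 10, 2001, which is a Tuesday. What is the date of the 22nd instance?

The 22nd occurrence is 21 intervals after the first: 21 × 13 = 273 days after April 10, 2001.
April has 30 days — 20 days to the end of April leaves 253.
May has 31 days (222 left).
June has 30 days (192 left).
July has 31 days (161 left).
August has 31 days (130 left).
September has 30 days (100 left).
October has 31 days (69 left).
November has 30 days (39 left).
December has 31 days (8 left).
8 days into January → January 8, 2002.

January 8, 2002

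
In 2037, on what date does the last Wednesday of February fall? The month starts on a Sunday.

25 February 2037

February 2037 begins on a Sunday, so the first Wednesday is February 4 (3 days later).
February 2037 has 28 days. Adding weeks: 4, 11, 18, 25 — the last one ≤ 28 is the 25th.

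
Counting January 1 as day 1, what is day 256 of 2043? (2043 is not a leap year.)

January has 31 days (256 − 31 = 225 remain).
February has 28 days (225 − 28 = 197 remain).
March has 31 days (197 − 31 = 166 remain).
April has 30 days (166 − 30 = 136 remain).
May has 31 days (136 − 31 = 105 remain).
June has 30 days (105 − 30 = 75 remain).
July has 31 days (75 − 31 = 44 remain).
August has 31 days (44 − 31 = 13 remain).
13 into September → September 13.

September 13, 2043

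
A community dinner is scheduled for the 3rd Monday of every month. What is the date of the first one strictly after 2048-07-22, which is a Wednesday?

2048-08-17

July 2048 starts on a Wednesday; its first Monday is the 6th, so the 3rd Monday is the 20th — 2048-07-20.
That is not after 2048-07-22, so look at August 2048.
August 2048 starts on a Saturday; its first Monday is the 3rd, so the 3rd Monday is the 17th — 2048-08-17.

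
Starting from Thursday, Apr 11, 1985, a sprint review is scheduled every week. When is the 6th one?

The 6th occurrence is 5 intervals after the first: 5 × 7 = 35 days after Apr 11, 1985.
Apr has 30 days — 19 days to the end of Apr leaves 16.
16 days into May → May 16, 1985.

May 16, 1985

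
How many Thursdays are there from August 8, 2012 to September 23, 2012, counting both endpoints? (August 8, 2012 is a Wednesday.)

August 8, 2012 is a Wednesday; the first Thursday on or after it is August 9, 2012 (1 day later).
From August 9, 2012 to September 23, 2012: 22 + 23 = 45 days (rest of August, September).
45 ÷ 7 = 6 full weeks with remainder 3, so 6 more Thursdays after the first → 7.

7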